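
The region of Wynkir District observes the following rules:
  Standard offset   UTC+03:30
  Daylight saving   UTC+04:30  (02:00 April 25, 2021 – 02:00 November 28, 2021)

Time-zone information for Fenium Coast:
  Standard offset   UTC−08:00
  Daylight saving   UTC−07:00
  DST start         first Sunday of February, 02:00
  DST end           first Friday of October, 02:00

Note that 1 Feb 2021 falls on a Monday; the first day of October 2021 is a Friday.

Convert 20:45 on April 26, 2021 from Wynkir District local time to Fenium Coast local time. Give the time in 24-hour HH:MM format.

09:15

Daylight saving runs 25 April – 28 November; April 26, 2021 is inside that window, so Wynkir District is at UTC+04:30.
20:45 Wynkir District − 4h30m = 16:15 UTC.
1 February 2021 is a Monday, so the first Sunday is February 7.
1 October 2021 is a Friday, so the first Friday is October 1.
At the standard offset (UTC−08:00), 16:15 UTC − 8h = 08:15 Fenium Coast standard time.
The standard-time date in Fenium Coast, April 26, 2021, falls between 7 February and 1 October, so daylight saving is in effect and Fenium Coast is at UTC−07:00.
16:15 UTC − 7h = 09:15 Fenium Coast.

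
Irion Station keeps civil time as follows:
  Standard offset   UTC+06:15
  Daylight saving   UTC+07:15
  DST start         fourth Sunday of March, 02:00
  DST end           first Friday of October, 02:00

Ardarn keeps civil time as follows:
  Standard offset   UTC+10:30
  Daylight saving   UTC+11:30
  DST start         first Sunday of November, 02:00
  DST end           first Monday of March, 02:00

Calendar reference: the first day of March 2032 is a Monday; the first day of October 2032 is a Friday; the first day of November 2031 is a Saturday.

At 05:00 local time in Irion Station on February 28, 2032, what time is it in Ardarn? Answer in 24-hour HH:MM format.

1 March 2032 is a Monday, so the first Sunday is March 7 and the fourth is March 28.
1 October 2032 is a Friday, so the first Friday is October 1.
February 28, 2032 does not fall between 28 March and 1 October, so daylight saving is not in effect and Irion Station is at UTC+06:15.
05:00 Irion Station − 6h15m = 22:45 UTC (rolling into the previous day, 27 February 2032).
1 November 2031 is a Saturday, so the first Sunday is November 2.
1 March 2032 is a Monday, so the first Monday is March 1.
At the standard offset (UTC+10:30), 22:45 UTC + 10h30m = 09:15 Ardarn standard time (rolling into the next day, 28 February 2032).
Daylight saving runs 2 November 2031 – 1 March 2032; the standard-time date in Ardarn, February 28, 2032, is inside that window, so Ardarn is at UTC+11:30.
22:45 UTC + 11h30m = 10:15 Ardarn (rolling into the next day, 28 February 2032).

10:15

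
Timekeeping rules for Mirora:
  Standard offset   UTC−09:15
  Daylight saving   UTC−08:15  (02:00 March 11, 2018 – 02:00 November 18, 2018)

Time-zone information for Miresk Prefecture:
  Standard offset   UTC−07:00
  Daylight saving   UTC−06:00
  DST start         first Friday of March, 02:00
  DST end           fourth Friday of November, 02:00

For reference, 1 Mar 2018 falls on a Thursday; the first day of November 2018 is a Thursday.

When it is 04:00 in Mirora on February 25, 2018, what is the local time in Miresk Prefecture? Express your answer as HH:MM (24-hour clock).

06:15

February 25, 2018 does not fall between 11 March and 18 November, so daylight saving is not in effect and Mirora is at UTC−09:15.
04:00 Mirora + 9h15m = 13:15 UTC.
1 March 2018 is a Thursday, so the first Friday is March 2.
1 November 2018 is a Thursday, so the first Friday is November 2 and the fourth is November 23.
At the standard offset (UTC−07:00), 13:15 UTC − 7h = 06:15 Miresk Prefecture standard time.
Daylight saving runs 2 March – 23 November; the standard-time date in Miresk Prefecture, February 25, 2018, is outside that window, so Miresk Prefecture is on standard time at UTC−07:00.
13:15 UTC − 7h = 06:15 Miresk Prefecture.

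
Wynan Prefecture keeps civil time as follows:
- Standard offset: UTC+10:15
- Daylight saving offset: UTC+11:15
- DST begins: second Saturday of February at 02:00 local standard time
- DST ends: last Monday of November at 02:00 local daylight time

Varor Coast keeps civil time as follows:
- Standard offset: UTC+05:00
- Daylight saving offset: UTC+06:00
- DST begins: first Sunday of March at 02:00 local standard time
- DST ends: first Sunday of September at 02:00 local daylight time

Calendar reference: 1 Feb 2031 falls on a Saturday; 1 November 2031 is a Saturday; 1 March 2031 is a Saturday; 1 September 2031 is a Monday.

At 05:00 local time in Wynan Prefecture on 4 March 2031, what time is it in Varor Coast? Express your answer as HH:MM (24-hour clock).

1 February 2031 is a Saturday, so the first Saturday is February 1 and the second is February 8.
1 November 2031 is a Saturday, so Mondays fall on 3, 10, 17, 24; the last is November 24.
4 March 2031 falls between 8 February and 24 November, so daylight saving is in effect and Wynan Prefecture is at UTC+11:15.
05:00 Wynan Prefecture − 11h15m = 17:45 UTC (rolling into the previous day, 3 March 2031).
1 March 2031 is a Saturday, so the first Sunday is March 2.
1 September 2031 is a Monday, so the first Sunday is September 7.
At the standard offset (UTC+05:00), 17:45 UTC + 5h = 22:45 Varor Coast standard time.
The standard-time date in Varor Coast, 3 March 2031, lies within the daylight-saving period (2 March – 7 September), so Varor Coast is on daylight time, UTC+06:00.
17:45 UTC + 6h = 23:45 Varor Coast.

23:45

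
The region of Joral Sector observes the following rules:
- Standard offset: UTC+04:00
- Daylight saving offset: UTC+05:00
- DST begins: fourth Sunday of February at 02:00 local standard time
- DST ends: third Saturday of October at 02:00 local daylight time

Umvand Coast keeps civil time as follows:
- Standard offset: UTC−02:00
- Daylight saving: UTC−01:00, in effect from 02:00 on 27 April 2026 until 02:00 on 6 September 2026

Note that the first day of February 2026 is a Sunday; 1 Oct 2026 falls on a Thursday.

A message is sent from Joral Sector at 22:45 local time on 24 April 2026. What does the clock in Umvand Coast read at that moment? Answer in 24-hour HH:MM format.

15:45

1 February 2026 is a Sunday, so the first Sunday is February 1 and the fourth is February 22.
1 October 2026 is a Thursday, so the first Saturday is October 3 and the third is October 17.
Daylight saving runs 22 February – 17 October; 24 April 2026 is inside that window, so Joral Sector is at UTC+05:00.
22:45 Joral Sector − 5h = 17:45 UTC.
At the standard offset (UTC−02:00), 17:45 UTC − 2h = 15:45 Umvand Coast standard time.
Daylight saving runs 27 April – 6 September; the standard-time date in Umvand Coast, 24 April 2026, is outside that window, so Umvand Coast is on standard time at UTC−02:00.
17:45 UTC − 2h = 15:45 Umvand Coast.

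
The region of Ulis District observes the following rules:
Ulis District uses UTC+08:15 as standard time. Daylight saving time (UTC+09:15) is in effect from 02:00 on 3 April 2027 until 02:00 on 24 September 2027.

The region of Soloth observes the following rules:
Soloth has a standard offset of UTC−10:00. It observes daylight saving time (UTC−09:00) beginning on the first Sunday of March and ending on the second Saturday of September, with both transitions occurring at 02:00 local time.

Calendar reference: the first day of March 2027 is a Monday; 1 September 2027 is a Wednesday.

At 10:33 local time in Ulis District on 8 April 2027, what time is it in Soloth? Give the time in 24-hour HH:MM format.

16:18

8 April 2027 lies within the daylight-saving period (3 April – 24 September), so Ulis District is on daylight time, UTC+09:15.
10:33 Ulis District − 9h15m = 01:18 UTC.
1 March 2027 is a Monday, so the first Sunday is March 7.
1 September 2027 is a Wednesday, so the first Saturday is September 4 and the second is September 11.
At the standard offset (UTC−10:00), 01:18 UTC − 10h = 15:18 Soloth standard time (rolling into the previous day, 7 April 2027).
The standard-time date in Soloth, 7 April 2027, lies within the daylight-saving period (7 March – 11 September), so Soloth is on daylight time, UTC−09:00.
01:18 UTC − 9h = 16:18 Soloth (rolling into the previous day, 7 April 2027).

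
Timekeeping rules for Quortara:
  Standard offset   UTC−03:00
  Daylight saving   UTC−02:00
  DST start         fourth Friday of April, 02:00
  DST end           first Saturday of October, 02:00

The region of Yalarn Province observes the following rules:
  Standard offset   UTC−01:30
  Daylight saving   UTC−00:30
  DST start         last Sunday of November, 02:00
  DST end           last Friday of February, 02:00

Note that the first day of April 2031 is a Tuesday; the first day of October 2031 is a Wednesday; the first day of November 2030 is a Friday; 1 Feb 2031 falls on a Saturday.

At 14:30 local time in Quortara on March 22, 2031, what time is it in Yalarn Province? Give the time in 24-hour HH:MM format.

16:00

1 April 2031 is a Tuesday, so the first Friday is April 4 and the fourth is April 25.
1 October 2031 is a Wednesday, so the first Saturday is October 4.
March 22, 2031 is outside the daylight-saving period (25 April – 4 October), so Quortara is on standard time, UTC−03:00.
14:30 Quortara + 3h = 17:30 UTC.
1 November 2030 is a Friday, so Sundays fall on 3, 10, 17, 24; the last is November 24.
1 February 2031 is a Saturday, so Fridays fall on 7, 14, 21, 28; the last is February 28.
At the standard offset (UTC−01:30), 17:30 UTC − 1h30m = 16:00 Yalarn Province standard time.
Daylight saving runs 24 November 2030 – 28 February 2031; the standard-time date in Yalarn Province, March 22, 2031, is outside that window, so Yalarn Province is on standard time at UTC−01:30.
17:30 UTC − 1h30m = 16:00 Yalarn Province.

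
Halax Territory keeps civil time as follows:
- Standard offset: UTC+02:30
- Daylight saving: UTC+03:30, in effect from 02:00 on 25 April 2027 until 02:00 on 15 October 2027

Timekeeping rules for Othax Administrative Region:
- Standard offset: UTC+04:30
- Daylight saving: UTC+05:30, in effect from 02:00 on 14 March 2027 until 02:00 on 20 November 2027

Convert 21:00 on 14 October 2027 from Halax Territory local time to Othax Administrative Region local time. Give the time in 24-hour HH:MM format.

23:00

Daylight saving runs 25 April – 15 October; 14 October 2027 is inside that window, so Halax Territory is at UTC+03:30.
21:00 Halax Territory − 3h30m = 17:30 UTC.
At the standard offset (UTC+04:30), 17:30 UTC + 4h30m = 22:00 Othax Administrative Region standard time.
Daylight saving runs 14 March – 20 November; the standard-time date in Othax Administrative Region, 14 October 2027, is inside that window, so Othax Administrative Region is at UTC+05:30.
17:30 UTC + 5h30m = 23:00 Othax Administrative Region.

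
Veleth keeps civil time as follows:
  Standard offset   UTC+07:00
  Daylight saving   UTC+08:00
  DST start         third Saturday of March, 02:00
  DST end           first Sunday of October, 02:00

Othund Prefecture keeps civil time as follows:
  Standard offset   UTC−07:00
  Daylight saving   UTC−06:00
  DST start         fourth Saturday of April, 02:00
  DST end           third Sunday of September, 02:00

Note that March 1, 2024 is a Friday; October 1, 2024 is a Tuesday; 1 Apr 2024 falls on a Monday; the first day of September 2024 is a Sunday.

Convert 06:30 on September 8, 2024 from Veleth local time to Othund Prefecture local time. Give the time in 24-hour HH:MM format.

1 March 2024 is a Friday, so the first Saturday is March 2 and the third is March 16.
1 October 2024 is a Tuesday, so the first Sunday is October 6.
Daylight saving runs 16 March – 6 October; September 8, 2024 is inside that window, so Veleth is at UTC+08:00.
06:30 Veleth − 8h = 22:30 UTC (rolling into the previous day, 7 September 2024).
1 April 2024 is a Monday, so the first Saturday is April 6 and the fourth is April 27.
1 September 2024 is a Sunday, so the first Sunday is September 1 and the third is September 15.
At the standard offset (UTC−07:00), 22:30 UTC − 7h = 15:30 Othund Prefecture standard time.
The standard-time date in Othund Prefecture, September 7, 2024, falls between 27 April and 15 September, so daylight saving is in effect and Othund Prefecture is at UTC−06:00.
22:30 UTC − 6h = 16:30 Othund Prefecture.

16:30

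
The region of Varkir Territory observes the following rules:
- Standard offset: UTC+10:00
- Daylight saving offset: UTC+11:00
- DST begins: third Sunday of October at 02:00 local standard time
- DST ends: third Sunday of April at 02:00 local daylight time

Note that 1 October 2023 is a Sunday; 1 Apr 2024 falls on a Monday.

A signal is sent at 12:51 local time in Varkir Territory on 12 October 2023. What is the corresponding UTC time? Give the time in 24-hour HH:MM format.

02:51

1 October 2023 is a Sunday, so the first Sunday is October 1 and the third is October 15.
1 April 2024 is a Monday, so the first Sunday is April 7 and the third is April 21.
12 October 2023 is outside the daylight-saving period (15 October 2023 – 21 April 2024), so Varkir Territory is on standard time, UTC+10:00.
12:51 local − 10h = 02:51 UTC.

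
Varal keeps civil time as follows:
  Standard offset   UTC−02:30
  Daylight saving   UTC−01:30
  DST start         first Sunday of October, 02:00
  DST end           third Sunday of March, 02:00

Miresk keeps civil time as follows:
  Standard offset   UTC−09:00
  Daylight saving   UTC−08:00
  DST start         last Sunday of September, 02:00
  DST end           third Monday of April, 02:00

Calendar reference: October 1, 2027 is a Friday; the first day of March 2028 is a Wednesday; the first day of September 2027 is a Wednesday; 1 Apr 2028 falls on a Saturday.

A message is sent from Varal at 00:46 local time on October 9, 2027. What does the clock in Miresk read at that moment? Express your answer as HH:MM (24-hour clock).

18:16

1 October 2027 is a Friday, so the first Sunday is October 3.
1 March 2028 is a Wednesday, so the first Sunday is March 5 and the third is March 19.
Daylight saving runs 3 October 2027 – 19 March 2028; October 9, 2027 is inside that window, so Varal is at UTC−01:30.
00:46 Varal + 1h30m = 02:16 UTC.
1 September 2027 is a Wednesday, so Sundays fall on 5, 12, 19, 26; the last is September 26.
1 April 2028 is a Saturday, so the first Monday is April 3 and the third is April 17.
At the standard offset (UTC−09:00), 02:16 UTC − 9h = 17:16 Miresk standard time (rolling into the previous day, 8 October 2027).
The standard-time date in Miresk, October 8, 2027, falls between 26 September 2027 and 17 April 2028, so daylight saving is in effect and Miresk is at UTC−08:00.
02:16 UTC − 8h = 18:16 Miresk (rolling into the previous day, 8 October 2027).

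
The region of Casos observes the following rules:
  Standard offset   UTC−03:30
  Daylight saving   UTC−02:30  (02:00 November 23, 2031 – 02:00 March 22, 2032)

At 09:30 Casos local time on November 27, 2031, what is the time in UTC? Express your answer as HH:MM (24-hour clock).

Daylight saving runs 23 November 2031 – 22 March 2032; November 27, 2031 is inside that window, so Casos is at UTC−02:30.
09:30 local + 2h30m = 12:00 UTC.

12:00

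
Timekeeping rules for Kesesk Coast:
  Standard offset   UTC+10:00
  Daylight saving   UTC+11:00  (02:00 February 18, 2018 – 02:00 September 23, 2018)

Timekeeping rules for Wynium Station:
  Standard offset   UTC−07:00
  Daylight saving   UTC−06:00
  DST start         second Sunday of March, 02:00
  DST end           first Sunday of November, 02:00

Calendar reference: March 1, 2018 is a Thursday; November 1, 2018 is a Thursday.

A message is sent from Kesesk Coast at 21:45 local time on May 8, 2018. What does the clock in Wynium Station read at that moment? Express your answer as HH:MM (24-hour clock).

May 8, 2018 lies within the daylight-saving period (18 February – 23 September), so Kesesk Coast is on daylight time, UTC+11:00.
21:45 Kesesk Coast − 11h = 10:45 UTC.
1 March 2018 is a Thursday, so the first Sunday is March 4 and the second is March 11.
1 November 2018 is a Thursday, so the first Sunday is November 4.
At the standard offset (UTC−07:00), 10:45 UTC − 7h = 03:45 Wynium Station standard time.
The standard-time date in Wynium Station, May 8, 2018, falls between 11 March and 4 November, so daylight saving is in effect and Wynium Station is at UTC−06:00.
10:45 UTC − 6h = 04:45 Wynium Station.

04:45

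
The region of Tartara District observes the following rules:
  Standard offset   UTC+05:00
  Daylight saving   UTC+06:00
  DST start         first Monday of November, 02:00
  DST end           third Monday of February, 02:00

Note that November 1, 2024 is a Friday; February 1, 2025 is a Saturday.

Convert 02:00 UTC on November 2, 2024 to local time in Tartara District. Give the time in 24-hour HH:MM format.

1 November 2024 is a Friday, so the first Monday is November 4.
1 February 2025 is a Saturday, so the first Monday is February 3 and the third is February 17.
At the standard offset (UTC+05:00), 02:00 UTC + 5h = 07:00 Tartara District standard time.
Daylight saving runs 4 November 2024 – 17 February 2025; the standard-time date in Tartara District, November 2, 2024, is outside that window, so Tartara District is on standard time at UTC+05:00.
02:00 UTC + 5h = 07:00 local.

07:00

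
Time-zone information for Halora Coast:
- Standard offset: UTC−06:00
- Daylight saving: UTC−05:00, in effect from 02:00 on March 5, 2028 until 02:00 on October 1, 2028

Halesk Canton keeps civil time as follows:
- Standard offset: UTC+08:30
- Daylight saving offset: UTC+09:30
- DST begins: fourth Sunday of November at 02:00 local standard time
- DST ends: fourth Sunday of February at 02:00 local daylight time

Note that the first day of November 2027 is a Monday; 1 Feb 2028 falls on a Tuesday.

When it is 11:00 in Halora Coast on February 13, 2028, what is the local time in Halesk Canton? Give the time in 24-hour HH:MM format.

Daylight saving runs 5 March – 1 October; February 13, 2028 is outside that window, so Halora Coast is on standard time at UTC−06:00.
11:00 Halora Coast + 6h = 17:00 UTC.
1 November 2027 is a Monday, so the first Sunday is November 7 and the fourth is November 28.
1 February 2028 is a Tuesday, so the first Sunday is February 6 and the fourth is February 27.
At the standard offset (UTC+08:30), 17:00 UTC + 8h30m = 01:30 Halesk Canton standard time (rolling into the next day, 14 February 2028).
Daylight saving runs 28 November 2027 – 27 February 2028; the standard-time date in Halesk Canton, February 14, 2028, is inside that window, so Halesk Canton is at UTC+09:30.
17:00 UTC + 9h30m = 02:30 Halesk Canton (rolling into the next day, 14 February 2028).

02:30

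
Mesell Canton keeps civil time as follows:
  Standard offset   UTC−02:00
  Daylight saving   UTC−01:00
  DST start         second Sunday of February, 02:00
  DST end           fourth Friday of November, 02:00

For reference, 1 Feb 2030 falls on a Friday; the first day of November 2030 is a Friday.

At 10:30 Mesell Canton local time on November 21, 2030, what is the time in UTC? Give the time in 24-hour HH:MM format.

1 February 2030 is a Friday, so the first Sunday is February 3 and the second is February 10.
1 November 2030 is a Friday, so the first Friday is November 1 and the fourth is November 22.
November 21, 2030 falls between 10 February and 22 November, so daylight saving is in effect and Mesell Canton is at UTC−01:00.
10:30 local + 1h = 11:30 UTC.

11:30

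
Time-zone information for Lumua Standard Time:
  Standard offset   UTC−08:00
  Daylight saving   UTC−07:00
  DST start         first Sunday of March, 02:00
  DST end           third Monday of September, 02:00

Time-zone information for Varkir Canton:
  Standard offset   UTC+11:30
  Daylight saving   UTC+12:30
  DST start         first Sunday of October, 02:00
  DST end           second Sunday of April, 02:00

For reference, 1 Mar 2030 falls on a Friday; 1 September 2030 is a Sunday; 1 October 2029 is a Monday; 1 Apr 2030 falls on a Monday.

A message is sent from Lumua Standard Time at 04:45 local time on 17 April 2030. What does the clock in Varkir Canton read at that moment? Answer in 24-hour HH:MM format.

23:15

1 March 2030 is a Friday, so the first Sunday is March 3.
1 September 2030 is a Sunday, so the first Monday is September 2 and the third is September 16.
17 April 2030 lies within the daylight-saving period (3 March – 16 September), so Lumua Standard Time is on daylight time, UTC−07:00.
04:45 Lumua Standard Time + 7h = 11:45 UTC.
1 October 2029 is a Monday, so the first Sunday is October 7.
1 April 2030 is a Monday, so the first Sunday is April 7 and the second is April 14.
At the standard offset (UTC+11:30), 11:45 UTC + 11h30m = 23:15 Varkir Canton standard time.
The standard-time date in Varkir Canton, 17 April 2030, is outside the daylight-saving period (7 October 2029 – 14 April 2030), so Varkir Canton is on standard time, UTC+11:30.
11:45 UTC + 11h30m = 23:15 Varkir Canton.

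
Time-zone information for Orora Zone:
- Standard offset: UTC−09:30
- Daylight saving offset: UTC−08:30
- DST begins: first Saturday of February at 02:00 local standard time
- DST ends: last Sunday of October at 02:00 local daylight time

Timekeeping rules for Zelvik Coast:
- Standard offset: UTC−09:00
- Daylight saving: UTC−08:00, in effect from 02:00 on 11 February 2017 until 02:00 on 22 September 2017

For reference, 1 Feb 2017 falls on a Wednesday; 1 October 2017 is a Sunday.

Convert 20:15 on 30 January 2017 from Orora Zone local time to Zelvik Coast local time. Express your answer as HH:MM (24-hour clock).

1 February 2017 is a Wednesday, so the first Saturday is February 4.
1 October 2017 is a Sunday, so Sundays fall on 1, 8, 15, 22, 29; the last is October 29.
30 January 2017 does not fall between 4 February and 29 October, so daylight saving is not in effect and Orora Zone is at UTC−09:30.
20:15 Orora Zone + 9h30m = 05:45 UTC (rolling into the next day, 31 January 2017).
At the standard offset (UTC−09:00), 05:45 UTC − 9h = 20:45 Zelvik Coast standard time (rolling into the previous day, 30 January 2017).
The standard-time date in Zelvik Coast, 30 January 2017, is outside the daylight-saving period (11 February – 22 September), so Zelvik Coast is on standard time, UTC−09:00.
05:45 UTC − 9h = 20:45 Zelvik Coast (rolling into the previous day, 30 January 2017).

20:45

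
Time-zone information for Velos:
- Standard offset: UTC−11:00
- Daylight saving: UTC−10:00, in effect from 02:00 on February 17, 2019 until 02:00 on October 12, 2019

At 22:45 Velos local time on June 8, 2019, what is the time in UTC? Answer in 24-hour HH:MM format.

08:45

June 8, 2019 falls between 17 February and 12 October, so daylight saving is in effect and Velos is at UTC−10:00.
22:45 local + 10h = 08:45 UTC (rolling into the next day, 9 June 2019).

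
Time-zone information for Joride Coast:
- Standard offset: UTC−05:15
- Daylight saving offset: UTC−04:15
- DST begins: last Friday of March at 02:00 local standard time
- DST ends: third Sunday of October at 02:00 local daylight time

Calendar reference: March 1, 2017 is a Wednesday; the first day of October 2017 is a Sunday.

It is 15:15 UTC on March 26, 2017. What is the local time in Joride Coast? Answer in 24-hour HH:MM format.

1 March 2017 is a Wednesday, so Fridays fall on 3, 10, 17, 24, 31; the last is March 31.
1 October 2017 is a Sunday, so the first Sunday is October 1 and the third is October 15.
At the standard offset (UTC−05:15), 15:15 UTC − 5h15m = 10:00 Joride Coast standard time.
Daylight saving runs 31 March – 15 October; the standard-time date in Joride Coast, March 26, 2017, is outside that window, so Joride Coast is on standard time at UTC−05:15.
15:15 UTC − 5h15m = 10:00 local.

10:00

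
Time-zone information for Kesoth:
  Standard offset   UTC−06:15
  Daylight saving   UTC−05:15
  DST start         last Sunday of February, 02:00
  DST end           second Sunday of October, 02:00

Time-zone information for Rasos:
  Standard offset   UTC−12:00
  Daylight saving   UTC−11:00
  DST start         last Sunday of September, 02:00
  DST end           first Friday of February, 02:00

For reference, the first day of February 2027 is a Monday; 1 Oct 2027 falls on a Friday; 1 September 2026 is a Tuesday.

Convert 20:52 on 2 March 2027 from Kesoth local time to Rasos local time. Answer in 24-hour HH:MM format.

1 February 2027 is a Monday, so Sundays fall on 7, 14, 21, 28; the last is February 28.
1 October 2027 is a Friday, so the first Sunday is October 3 and the second is October 10.
2 March 2027 lies within the daylight-saving period (28 February – 10 October), so Kesoth is on daylight time, UTC−05:15.
20:52 Kesoth + 5h15m = 02:07 UTC (rolling into the next day, 3 March 2027).
1 September 2026 is a Tuesday, so Sundays fall on 6, 13, 20, 27; the last is September 27.
1 February 2027 is a Monday, so the first Friday is February 5.
At the standard offset (UTC−12:00), 02:07 UTC − 12h = 14:07 Rasos standard time (rolling into the previous day, 2 March 2027).
The standard-time date in Rasos, 2 March 2027, is outside the daylight-saving period (27 September 2026 – 5 February 2027), so Rasos is on standard time, UTC−12:00.
02:07 UTC − 12h = 14:07 Rasos (rolling into the previous day, 2 March 2027).

14:07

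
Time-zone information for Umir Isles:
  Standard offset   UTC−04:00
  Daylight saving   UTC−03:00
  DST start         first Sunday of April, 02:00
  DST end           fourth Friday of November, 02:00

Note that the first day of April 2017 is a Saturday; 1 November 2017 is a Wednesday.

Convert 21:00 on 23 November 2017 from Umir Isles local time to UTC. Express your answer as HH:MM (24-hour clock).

1 April 2017 is a Saturday, so the first Sunday is April 2.
1 November 2017 is a Wednesday, so the first Friday is November 3 and the fourth is November 24.
23 November 2017 falls between 2 April and 24 November, so daylight saving is in effect and Umir Isles is at UTC−03:00.
21:00 local + 3h = 00:00 UTC (rolling into the next day, 24 November 2017).

00:00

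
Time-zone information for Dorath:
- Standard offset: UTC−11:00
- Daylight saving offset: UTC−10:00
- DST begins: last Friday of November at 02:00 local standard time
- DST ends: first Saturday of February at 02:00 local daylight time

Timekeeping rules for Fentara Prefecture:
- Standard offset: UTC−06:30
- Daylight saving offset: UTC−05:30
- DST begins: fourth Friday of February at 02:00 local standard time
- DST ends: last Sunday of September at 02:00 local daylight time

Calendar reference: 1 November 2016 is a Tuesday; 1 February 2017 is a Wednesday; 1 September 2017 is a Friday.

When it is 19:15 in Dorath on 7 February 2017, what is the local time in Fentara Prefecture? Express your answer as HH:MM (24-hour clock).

23:45

1 November 2016 is a Tuesday, so Fridays fall on 4, 11, 18, 25; the last is November 25.
1 February 2017 is a Wednesday, so the first Saturday is February 4.
Daylight saving runs 25 November 2016 – 4 February 2017; 7 February 2017 is outside that window, so Dorath is on standard time at UTC−11:00.
19:15 Dorath + 11h = 06:15 UTC (rolling into the next day, 8 February 2017).
1 February 2017 is a Wednesday, so the first Friday is February 3 and the fourth is February 24.
1 September 2017 is a Friday, so Sundays fall on 3, 10, 17, 24; the last is September 24.
At the standard offset (UTC−06:30), 06:15 UTC − 6h30m = 23:45 Fentara Prefecture standard time (rolling into the previous day, 7 February 2017).
The standard-time date in Fentara Prefecture, 7 February 2017, is outside the daylight-saving period (24 February – 24 September), so Fentara Prefecture is on standard time, UTC−06:30.
06:15 UTC − 6h30m = 23:45 Fentara Prefecture (rolling into the previous day, 7 February 2017).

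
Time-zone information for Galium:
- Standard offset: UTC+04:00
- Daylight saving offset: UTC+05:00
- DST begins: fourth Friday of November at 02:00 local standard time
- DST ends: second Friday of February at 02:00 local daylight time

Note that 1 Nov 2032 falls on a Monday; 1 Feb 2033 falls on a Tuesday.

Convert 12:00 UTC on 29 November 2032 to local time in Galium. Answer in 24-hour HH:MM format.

17:00

1 November 2032 is a Monday, so the first Friday is November 5 and the fourth is November 26.
1 February 2033 is a Tuesday, so the first Friday is February 4 and the second is February 11.
At the standard offset (UTC+04:00), 12:00 UTC + 4h = 16:00 Galium standard time.
The standard-time date in Galium, 29 November 2032, lies within the daylight-saving period (26 November 2032 – 11 February 2033), so Galium is on daylight time, UTC+05:00.
12:00 UTC + 5h = 17:00 local.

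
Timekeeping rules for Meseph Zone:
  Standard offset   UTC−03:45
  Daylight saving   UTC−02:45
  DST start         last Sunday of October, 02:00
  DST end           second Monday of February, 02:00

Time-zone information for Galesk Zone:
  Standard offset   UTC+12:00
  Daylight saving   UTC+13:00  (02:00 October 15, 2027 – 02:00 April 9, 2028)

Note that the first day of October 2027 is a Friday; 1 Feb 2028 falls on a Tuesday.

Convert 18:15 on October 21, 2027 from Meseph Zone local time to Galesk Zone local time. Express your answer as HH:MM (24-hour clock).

11:00

1 October 2027 is a Friday, so Sundays fall on 3, 10, 17, 24, 31; the last is October 31.
1 February 2028 is a Tuesday, so the first Monday is February 7 and the second is February 14.
October 21, 2027 is outside the daylight-saving period (31 October 2027 – 14 February 2028), so Meseph Zone is on standard time, UTC−03:45.
18:15 Meseph Zone + 3h45m = 22:00 UTC.
At the standard offset (UTC+12:00), 22:00 UTC + 12h = 10:00 Galesk Zone standard time (rolling into the next day, 22 October 2027).
The standard-time date in Galesk Zone, October 22, 2027, falls between 15 October 2027 and 9 April 2028, so daylight saving is in effect and Galesk Zone is at UTC+13:00.
22:00 UTC + 13h = 11:00 Galesk Zone (rolling into the next day, 22 October 2027).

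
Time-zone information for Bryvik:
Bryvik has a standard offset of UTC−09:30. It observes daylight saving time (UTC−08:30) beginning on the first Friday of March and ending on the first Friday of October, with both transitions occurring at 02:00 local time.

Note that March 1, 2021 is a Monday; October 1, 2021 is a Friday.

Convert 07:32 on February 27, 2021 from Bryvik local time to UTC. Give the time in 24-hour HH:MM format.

17:02

1 March 2021 is a Monday, so the first Friday is March 5.
1 October 2021 is a Friday, so the first Friday is October 1.
February 27, 2021 is outside the daylight-saving period (5 March – 1 October), so Bryvik is on standard time, UTC−09:30.
07:32 local + 9h30m = 17:02 UTC.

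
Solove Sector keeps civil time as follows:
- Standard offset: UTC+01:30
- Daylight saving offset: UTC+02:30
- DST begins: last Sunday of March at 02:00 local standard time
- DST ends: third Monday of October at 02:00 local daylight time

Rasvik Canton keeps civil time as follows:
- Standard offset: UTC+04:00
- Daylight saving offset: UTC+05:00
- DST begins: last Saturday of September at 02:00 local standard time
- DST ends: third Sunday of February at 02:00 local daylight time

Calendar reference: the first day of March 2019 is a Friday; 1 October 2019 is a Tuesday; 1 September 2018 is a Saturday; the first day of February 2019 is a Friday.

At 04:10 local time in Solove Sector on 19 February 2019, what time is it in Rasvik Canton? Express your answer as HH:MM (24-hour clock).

1 March 2019 is a Friday, so Sundays fall on 3, 10, 17, 24, 31; the last is March 31.
1 October 2019 is a Tuesday, so the first Monday is October 7 and the third is October 21.
19 February 2019 does not fall between 31 March and 21 October, so daylight saving is not in effect and Solove Sector is at UTC+01:30.
04:10 Solove Sector − 1h30m = 02:40 UTC.
1 September 2018 is a Saturday, so Saturdays fall on 1, 8, 15, 22, 29; the last is September 29.
1 February 2019 is a Friday, so the first Sunday is February 3 and the third is February 17.
At the standard offset (UTC+04:00), 02:40 UTC + 4h = 06:40 Rasvik Canton standard time.
The standard-time date in Rasvik Canton, 19 February 2019, is outside the daylight-saving period (29 September 2018 – 17 February 2019), so Rasvik Canton is on standard time, UTC+04:00.
02:40 UTC + 4h = 06:40 Rasvik Canton.

06:40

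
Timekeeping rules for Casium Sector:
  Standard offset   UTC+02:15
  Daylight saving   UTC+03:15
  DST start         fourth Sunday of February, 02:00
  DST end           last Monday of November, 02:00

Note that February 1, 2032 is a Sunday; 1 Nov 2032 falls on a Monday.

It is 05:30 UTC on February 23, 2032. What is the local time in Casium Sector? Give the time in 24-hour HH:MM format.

1 February 2032 is a Sunday, so the first Sunday is February 1 and the fourth is February 22.
1 November 2032 is a Monday, so Mondays fall on 1, 8, 15, 22, 29; the last is November 29.
At the standard offset (UTC+02:15), 05:30 UTC + 2h15m = 07:45 Casium Sector standard time.
The standard-time date in Casium Sector, February 23, 2032, falls between 22 February and 29 November, so daylight saving is in effect and Casium Sector is at UTC+03:15.
05:30 UTC + 3h15m = 08:45 local.

08:45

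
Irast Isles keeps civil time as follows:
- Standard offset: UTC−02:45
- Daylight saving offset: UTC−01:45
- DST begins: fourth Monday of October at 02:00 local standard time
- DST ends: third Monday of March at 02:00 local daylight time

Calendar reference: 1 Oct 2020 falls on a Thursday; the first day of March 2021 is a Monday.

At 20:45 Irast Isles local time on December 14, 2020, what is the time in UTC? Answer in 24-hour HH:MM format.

22:30

1 October 2020 is a Thursday, so the first Monday is October 5 and the fourth is October 26.
1 March 2021 is a Monday, so the first Monday is March 1 and the third is March 15.
December 14, 2020 lies within the daylight-saving period (26 October 2020 – 15 March 2021), so Irast Isles is on daylight time, UTC−01:45.
20:45 local + 1h45m = 22:30 UTC.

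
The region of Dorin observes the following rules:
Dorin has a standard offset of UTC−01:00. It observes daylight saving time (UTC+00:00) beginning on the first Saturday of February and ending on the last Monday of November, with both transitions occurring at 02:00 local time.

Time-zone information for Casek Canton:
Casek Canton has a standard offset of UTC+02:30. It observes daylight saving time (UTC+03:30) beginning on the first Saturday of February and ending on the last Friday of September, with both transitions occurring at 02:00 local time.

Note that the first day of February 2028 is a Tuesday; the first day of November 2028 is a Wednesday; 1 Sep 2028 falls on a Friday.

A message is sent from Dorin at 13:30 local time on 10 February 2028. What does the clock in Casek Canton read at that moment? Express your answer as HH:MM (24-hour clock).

17:00

1 February 2028 is a Tuesday, so the first Saturday is February 5.
1 November 2028 is a Wednesday, so Mondays fall on 6, 13, 20, 27; the last is November 27.
Daylight saving runs 5 February – 27 November; 10 February 2028 is inside that window, so Dorin is at UTC+00:00.
13:30 Dorin − 0h = 13:30 UTC.
1 February 2028 is a Tuesday, so the first Saturday is February 5.
1 September 2028 is a Friday, so Fridays fall on 1, 8, 15, 22, 29; the last is September 29.
At the standard offset (UTC+02:30), 13:30 UTC + 2h30m = 16:00 Casek Canton standard time.
The standard-time date in Casek Canton, 10 February 2028, lies within the daylight-saving period (5 February – 29 September), so Casek Canton is on daylight time, UTC+03:30.
13:30 UTC + 3h30m = 17:00 Casek Canton.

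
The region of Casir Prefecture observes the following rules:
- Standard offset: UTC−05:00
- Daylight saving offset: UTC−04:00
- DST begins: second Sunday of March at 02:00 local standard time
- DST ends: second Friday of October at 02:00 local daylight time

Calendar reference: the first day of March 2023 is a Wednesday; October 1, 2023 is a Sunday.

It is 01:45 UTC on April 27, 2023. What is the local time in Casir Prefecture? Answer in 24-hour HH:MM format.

1 March 2023 is a Wednesday, so the first Sunday is March 5 and the second is March 12.
1 October 2023 is a Sunday, so the first Friday is October 6 and the second is October 13.
At the standard offset (UTC−05:00), 01:45 UTC − 5h = 20:45 Casir Prefecture standard time (rolling into the previous day, 26 April 2023).
The standard-time date in Casir Prefecture, April 26, 2023, falls between 12 March and 13 October, so daylight saving is in effect and Casir Prefecture is at UTC−04:00.
01:45 UTC − 4h = 21:45 local (rolling into the previous day, 26 April 2023).

21:45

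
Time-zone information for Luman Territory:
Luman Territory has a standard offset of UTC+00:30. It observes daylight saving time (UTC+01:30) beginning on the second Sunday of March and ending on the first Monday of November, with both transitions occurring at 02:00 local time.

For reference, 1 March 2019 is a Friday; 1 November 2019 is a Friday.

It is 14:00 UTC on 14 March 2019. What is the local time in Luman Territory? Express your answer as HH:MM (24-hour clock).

15:30

1 March 2019 is a Friday, so the first Sunday is March 3 and the second is March 10.
1 November 2019 is a Friday, so the first Monday is November 4.
At the standard offset (UTC+00:30), 14:00 UTC + 0h30m = 14:30 Luman Territory standard time.
The standard-time date in Luman Territory, 14 March 2019, lies within the daylight-saving period (10 March – 4 November), so Luman Territory is on daylight time, UTC+01:30.
14:00 UTC + 1h30m = 15:30 local.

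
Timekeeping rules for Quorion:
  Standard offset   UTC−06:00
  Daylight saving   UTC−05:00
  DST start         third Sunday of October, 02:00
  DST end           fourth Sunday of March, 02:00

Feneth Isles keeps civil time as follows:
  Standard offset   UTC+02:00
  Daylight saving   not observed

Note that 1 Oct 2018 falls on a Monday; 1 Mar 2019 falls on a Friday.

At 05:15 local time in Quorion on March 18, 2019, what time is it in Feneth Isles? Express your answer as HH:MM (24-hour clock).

1 October 2018 is a Monday, so the first Sunday is October 7 and the third is October 21.
1 March 2019 is a Friday, so the first Sunday is March 3 and the fourth is March 24.
Daylight saving runs 21 October 2018 – 24 March 2019; March 18, 2019 is inside that window, so Quorion is at UTC−05:00.
05:15 Quorion + 5h = 10:15 UTC.
Feneth Isles stays on UTC+02:00 all year.
10:15 UTC + 2h = 12:15 Feneth Isles.

12:15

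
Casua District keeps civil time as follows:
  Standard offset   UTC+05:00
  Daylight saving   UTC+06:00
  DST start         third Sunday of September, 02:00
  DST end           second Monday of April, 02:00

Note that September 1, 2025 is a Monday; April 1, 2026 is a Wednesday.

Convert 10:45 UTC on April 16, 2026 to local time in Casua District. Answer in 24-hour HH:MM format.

1 September 2025 is a Monday, so the first Sunday is September 7 and the third is September 21.
1 April 2026 is a Wednesday, so the first Monday is April 6 and the second is April 13.
At the standard offset (UTC+05:00), 10:45 UTC + 5h = 15:45 Casua District standard time.
The standard-time date in Casua District, April 16, 2026, is outside the daylight-saving period (21 September 2025 – 13 April 2026), so Casua District is on standard time, UTC+05:00.
10:45 UTC + 5h = 15:45 local.

15:45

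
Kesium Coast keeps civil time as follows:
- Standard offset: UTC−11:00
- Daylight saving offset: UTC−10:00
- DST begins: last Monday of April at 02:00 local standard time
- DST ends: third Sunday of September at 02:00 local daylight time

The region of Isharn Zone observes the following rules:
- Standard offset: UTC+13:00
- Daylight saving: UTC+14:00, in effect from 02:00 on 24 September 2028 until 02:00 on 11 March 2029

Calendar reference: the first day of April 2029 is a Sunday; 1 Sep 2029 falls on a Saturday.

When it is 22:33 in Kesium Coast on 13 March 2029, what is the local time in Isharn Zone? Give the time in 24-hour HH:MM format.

22:33

1 April 2029 is a Sunday, so Mondays fall on 2, 9, 16, 23, 30; the last is April 30.
1 September 2029 is a Saturday, so the first Sunday is September 2 and the third is September 16.
13 March 2029 does not fall between 30 April and 16 September, so daylight saving is not in effect and Kesium Coast is at UTC−11:00.
22:33 Kesium Coast + 11h = 09:33 UTC (rolling into the next day, 14 March 2029).
At the standard offset (UTC+13:00), 09:33 UTC + 13h = 22:33 Isharn Zone standard time.
Daylight saving runs 24 September 2028 – 11 March 2029; the standard-time date in Isharn Zone, 14 March 2029, is outside that window, so Isharn Zone is on standard time at UTC+13:00.
09:33 UTC + 13h = 22:33 Isharn Zone.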